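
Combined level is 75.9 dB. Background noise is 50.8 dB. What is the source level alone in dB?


Given values:
  L_total = 75.9 dB, L_bg = 50.8 dB
Formula: L_source = 10 * log10(10^(L_total/10) - 10^(L_bg/10))
Convert to linear:
  10^(75.9/10) = 38904514.4994
  10^(50.8/10) = 120226.4435
Difference: 38904514.4994 - 120226.4435 = 38784288.0559
L_source = 10 * log10(38784288.0559) = 75.89

75.89 dB


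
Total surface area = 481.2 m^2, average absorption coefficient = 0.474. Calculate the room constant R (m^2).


Given values:
  S = 481.2 m^2, alpha = 0.474
Formula: R = S * alpha / (1 - alpha)
Numerator: 481.2 * 0.474 = 228.0888
Denominator: 1 - 0.474 = 0.526
R = 228.0888 / 0.526 = 433.63

433.63 m^2


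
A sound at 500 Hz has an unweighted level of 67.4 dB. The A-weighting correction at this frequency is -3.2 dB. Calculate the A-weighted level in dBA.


Given values:
  SPL = 67.4 dB
  A-weighting at 500 Hz = -3.2 dB
Formula: L_A = SPL + A_weight
L_A = 67.4 + (-3.2)
L_A = 64.2

64.2 dBA


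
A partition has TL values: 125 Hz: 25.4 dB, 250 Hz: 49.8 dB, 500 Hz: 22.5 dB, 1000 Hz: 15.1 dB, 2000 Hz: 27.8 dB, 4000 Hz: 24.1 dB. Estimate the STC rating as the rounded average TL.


Given TL values at each frequency:
  125 Hz: 25.4 dB
  250 Hz: 49.8 dB
  500 Hz: 22.5 dB
  1000 Hz: 15.1 dB
  2000 Hz: 27.8 dB
  4000 Hz: 24.1 dB
Formula: STC ~ round(average of TL values)
Sum = 25.4 + 49.8 + 22.5 + 15.1 + 27.8 + 24.1 = 164.7
Average = 164.7 / 6 = 27.45
Rounded: 27

27


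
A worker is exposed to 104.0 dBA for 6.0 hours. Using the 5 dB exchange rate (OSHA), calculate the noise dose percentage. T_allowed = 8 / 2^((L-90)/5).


Given values:
  L = 104.0 dBA, T = 6.0 hours
Formula: T_allowed = 8 / 2^((L - 90) / 5)
Compute exponent: (104.0 - 90) / 5 = 2.8
Compute 2^(2.8) = 6.964405
T_allowed = 8 / 6.964405 = 1.148698 hours
Dose = (T / T_allowed) * 100
Dose = (6.0 / 1.148698) * 100 = 522.33

522.33 %


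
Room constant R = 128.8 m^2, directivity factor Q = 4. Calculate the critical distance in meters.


Given values:
  R = 128.8 m^2, Q = 4
Formula: d_c = 0.141 * sqrt(Q * R)
Compute Q * R = 4 * 128.8 = 515.2
Compute sqrt(515.2) = 22.698
d_c = 0.141 * 22.698 = 3.2

3.2 m


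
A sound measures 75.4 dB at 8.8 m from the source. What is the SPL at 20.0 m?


Given values:
  SPL1 = 75.4 dB, r1 = 8.8 m, r2 = 20.0 m
Formula: SPL2 = SPL1 - 20 * log10(r2 / r1)
Compute ratio: r2 / r1 = 20.0 / 8.8 = 2.2727
Compute log10: log10(2.2727) = 0.356542
Compute drop: 20 * 0.356542 = 7.1308
SPL2 = 75.4 - 7.1308 = 68.27

68.27 dB


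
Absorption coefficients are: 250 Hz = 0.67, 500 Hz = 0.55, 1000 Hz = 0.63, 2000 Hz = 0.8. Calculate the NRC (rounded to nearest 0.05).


Given values:
  a_250 = 0.67, a_500 = 0.55
  a_1000 = 0.63, a_2000 = 0.8
Formula: NRC = (a250 + a500 + a1000 + a2000) / 4
Sum = 0.67 + 0.55 + 0.63 + 0.8 = 2.65
NRC = 2.65 / 4 = 0.6625
Rounded to nearest 0.05: 0.65

0.65


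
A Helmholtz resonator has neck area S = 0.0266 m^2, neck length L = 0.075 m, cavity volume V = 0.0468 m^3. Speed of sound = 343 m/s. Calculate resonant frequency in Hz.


Given values:
  S = 0.0266 m^2, L = 0.075 m, V = 0.0468 m^3, c = 343 m/s
Formula: f = (c / (2*pi)) * sqrt(S / (V * L))
Compute V * L = 0.0468 * 0.075 = 0.00351
Compute S / (V * L) = 0.0266 / 0.00351 = 7.5783
Compute sqrt(7.5783) = 2.752871
Compute c / (2*pi) = 343 / 6.283185 = 54.590148
f = 54.590148 * 2.752871 = 150.28

150.28 Hz


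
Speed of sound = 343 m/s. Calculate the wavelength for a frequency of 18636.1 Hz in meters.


Given values:
  c = 343 m/s, f = 18636.1 Hz
Formula: lambda = c / f
lambda = 343 / 18636.1
lambda = 0.0184

0.0184 m


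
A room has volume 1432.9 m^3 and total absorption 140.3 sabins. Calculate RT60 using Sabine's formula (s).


Given values:
  V = 1432.9 m^3
  A = 140.3 sabins
Formula: RT60 = 0.161 * V / A
Numerator: 0.161 * 1432.9 = 230.6969
RT60 = 230.6969 / 140.3 = 1.644

1.644 s


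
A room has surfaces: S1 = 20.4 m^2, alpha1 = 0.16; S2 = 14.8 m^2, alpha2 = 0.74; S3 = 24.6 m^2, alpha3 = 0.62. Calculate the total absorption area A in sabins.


Given surfaces:
  Surface 1: 20.4 * 0.16 = 3.264
  Surface 2: 14.8 * 0.74 = 10.952
  Surface 3: 24.6 * 0.62 = 15.252
Formula: A = sum(Si * alpha_i)
A = 3.264 + 10.952 + 15.252
A = 29.47

29.47 sabins


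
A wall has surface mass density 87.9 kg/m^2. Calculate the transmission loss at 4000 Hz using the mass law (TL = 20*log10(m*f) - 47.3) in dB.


Given values:
  m = 87.9 kg/m^2, f = 4000 Hz
Formula: TL = 20 * log10(m * f) - 47.3
Compute m * f = 87.9 * 4000 = 351600.0
Compute log10(351600.0) = 5.546049
Compute 20 * 5.546049 = 110.921
TL = 110.921 - 47.3 = 63.62

63.62 dB


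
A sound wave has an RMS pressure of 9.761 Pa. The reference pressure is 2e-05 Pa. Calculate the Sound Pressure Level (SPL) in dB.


Given values:
  p = 9.761 Pa
  p_ref = 2e-05 Pa
Formula: SPL = 20 * log10(p / p_ref)
Compute ratio: p / p_ref = 9.761 / 2e-05 = 488050
Compute log10: log10(488050) = 5.688464
Multiply: SPL = 20 * 5.688464 = 113.77

113.77 dB


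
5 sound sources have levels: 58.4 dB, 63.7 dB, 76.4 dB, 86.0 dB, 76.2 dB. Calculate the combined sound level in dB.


Formula: L_total = 10 * log10( sum(10^(Li/10)) )
  Source 1: 10^(58.4/10) = 691830.9709
  Source 2: 10^(63.7/10) = 2344228.8153
  Source 3: 10^(76.4/10) = 43651583.224
  Source 4: 10^(86.0/10) = 398107170.5535
  Source 5: 10^(76.2/10) = 41686938.347
Sum of linear values = 486481751.9107
L_total = 10 * log10(486481751.9107) = 86.87

86.87 dB


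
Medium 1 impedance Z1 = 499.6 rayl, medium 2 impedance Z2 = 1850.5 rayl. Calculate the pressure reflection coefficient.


Given values:
  Z1 = 499.6 rayl, Z2 = 1850.5 rayl
Formula: R = (Z2 - Z1) / (Z2 + Z1)
Numerator: Z2 - Z1 = 1850.5 - 499.6 = 1350.9
Denominator: Z2 + Z1 = 1850.5 + 499.6 = 2350.1
R = 1350.9 / 2350.1 = 0.5748

0.5748


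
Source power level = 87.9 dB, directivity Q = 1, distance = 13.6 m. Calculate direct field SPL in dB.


Given values:
  Lw = 87.9 dB, Q = 1, r = 13.6 m
Formula: SPL = Lw + 10 * log10(Q / (4 * pi * r^2))
Compute 4 * pi * r^2 = 4 * pi * 13.6^2 = 2324.2759
Compute Q / denom = 1 / 2324.2759 = 0.00043024
Compute 10 * log10(0.00043024) = -33.6629
SPL = 87.9 + (-33.6629) = 54.24

54.24 dB


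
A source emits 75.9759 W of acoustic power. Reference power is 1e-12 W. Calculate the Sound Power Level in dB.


Given values:
  W = 75.9759 W
  W_ref = 1e-12 W
Formula: SWL = 10 * log10(W / W_ref)
Compute ratio: W / W_ref = 75975900000000
Compute log10: log10(75975900000000) = 13.880676
Multiply: SWL = 10 * 13.880676 = 138.81

138.81 dB


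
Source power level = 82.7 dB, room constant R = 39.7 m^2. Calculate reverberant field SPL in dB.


Given values:
  Lw = 82.7 dB, R = 39.7 m^2
Formula: SPL = Lw + 10 * log10(4 / R)
Compute 4 / R = 4 / 39.7 = 0.100756
Compute 10 * log10(0.100756) = -9.9673
SPL = 82.7 + (-9.9673) = 72.73

72.73 dB


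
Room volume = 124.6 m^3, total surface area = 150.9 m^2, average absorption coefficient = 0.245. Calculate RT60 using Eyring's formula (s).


Given values:
  V = 124.6 m^3, S = 150.9 m^2, alpha = 0.245
Formula: RT60 = 0.161 * V / (-S * ln(1 - alpha))
Compute ln(1 - 0.245) = ln(0.755) = -0.281038
Denominator: -150.9 * -0.281038 = 42.4086
Numerator: 0.161 * 124.6 = 20.0606
RT60 = 20.0606 / 42.4086 = 0.473

0.473 s


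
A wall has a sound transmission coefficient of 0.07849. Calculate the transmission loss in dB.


Given values:
  tau = 0.07849
Formula: TL = 10 * log10(1 / tau)
Compute 1 / tau = 1 / 0.07849 = 12.7405
Compute log10(12.7405) = 1.105186
TL = 10 * 1.105186 = 11.05

11.05 dB


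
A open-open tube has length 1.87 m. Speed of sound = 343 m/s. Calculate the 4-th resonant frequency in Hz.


Given values:
  Tube type: open-open, L = 1.87 m, c = 343 m/s, n = 4
Formula: f_n = n * c / (2 * L)
Compute 2 * L = 2 * 1.87 = 3.74
f = 4 * 343 / 3.74
f = 366.84

366.84 Hz


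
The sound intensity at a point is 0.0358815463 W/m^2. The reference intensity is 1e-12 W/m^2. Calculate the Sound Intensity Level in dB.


Given values:
  I = 0.0358815463 W/m^2
  I_ref = 1e-12 W/m^2
Formula: SIL = 10 * log10(I / I_ref)
Compute ratio: I / I_ref = 35881546300
Compute log10: log10(35881546300) = 10.554871
Multiply: SIL = 10 * 10.554871 = 105.55

105.55 dB


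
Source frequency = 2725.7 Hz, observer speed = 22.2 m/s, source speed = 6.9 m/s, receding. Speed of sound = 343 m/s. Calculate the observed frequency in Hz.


Given values:
  f_s = 2725.7 Hz, v_o = 22.2 m/s, v_s = 6.9 m/s
  Direction: receding
Formula: f_o = f_s * (c - v_o) / (c + v_s)
Numerator: c - v_o = 343 - 22.2 = 320.8
Denominator: c + v_s = 343 + 6.9 = 349.9
f_o = 2725.7 * 320.8 / 349.9 = 2499.01

2499.01 Hz


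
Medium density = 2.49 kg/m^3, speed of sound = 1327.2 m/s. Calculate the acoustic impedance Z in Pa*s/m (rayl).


Given values:
  rho = 2.49 kg/m^3
  c = 1327.2 m/s
Formula: Z = rho * c
Z = 2.49 * 1327.2
Z = 3304.73

3304.73 rayl


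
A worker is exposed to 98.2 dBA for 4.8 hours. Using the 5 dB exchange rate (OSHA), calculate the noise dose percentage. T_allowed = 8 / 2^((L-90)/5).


Given values:
  L = 98.2 dBA, T = 4.8 hours
Formula: T_allowed = 8 / 2^((L - 90) / 5)
Compute exponent: (98.2 - 90) / 5 = 1.64
Compute 2^(1.64) = 3.116658
T_allowed = 8 / 3.116658 = 2.566852 hours
Dose = (T / T_allowed) * 100
Dose = (4.8 / 2.566852) * 100 = 187.0

187.0 %


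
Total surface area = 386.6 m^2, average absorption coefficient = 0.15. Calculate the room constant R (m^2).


Given values:
  S = 386.6 m^2, alpha = 0.15
Formula: R = S * alpha / (1 - alpha)
Numerator: 386.6 * 0.15 = 57.99
Denominator: 1 - 0.15 = 0.85
R = 57.99 / 0.85 = 68.22

68.22 m^2


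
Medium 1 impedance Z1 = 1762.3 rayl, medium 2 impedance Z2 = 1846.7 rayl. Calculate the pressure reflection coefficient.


Given values:
  Z1 = 1762.3 rayl, Z2 = 1846.7 rayl
Formula: R = (Z2 - Z1) / (Z2 + Z1)
Numerator: Z2 - Z1 = 1846.7 - 1762.3 = 84.4
Denominator: Z2 + Z1 = 1846.7 + 1762.3 = 3609.0
R = 84.4 / 3609.0 = 0.0234

0.0234


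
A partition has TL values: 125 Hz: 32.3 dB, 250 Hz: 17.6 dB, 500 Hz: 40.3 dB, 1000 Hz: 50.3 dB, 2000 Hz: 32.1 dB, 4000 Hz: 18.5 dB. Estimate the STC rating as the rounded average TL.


Given TL values at each frequency:
  125 Hz: 32.3 dB
  250 Hz: 17.6 dB
  500 Hz: 40.3 dB
  1000 Hz: 50.3 dB
  2000 Hz: 32.1 dB
  4000 Hz: 18.5 dB
Formula: STC ~ round(average of TL values)
Sum = 32.3 + 17.6 + 40.3 + 50.3 + 32.1 + 18.5 = 191.1
Average = 191.1 / 6 = 31.85
Rounded: 32

32


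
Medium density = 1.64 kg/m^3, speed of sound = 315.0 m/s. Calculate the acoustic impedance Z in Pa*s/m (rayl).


Given values:
  rho = 1.64 kg/m^3
  c = 315.0 m/s
Formula: Z = rho * c
Z = 1.64 * 315.0
Z = 516.6

516.6 rayl


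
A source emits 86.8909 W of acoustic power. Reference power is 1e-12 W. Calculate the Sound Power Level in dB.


Given values:
  W = 86.8909 W
  W_ref = 1e-12 W
Formula: SWL = 10 * log10(W / W_ref)
Compute ratio: W / W_ref = 86890900000000
Compute log10: log10(86890900000000) = 13.938974
Multiply: SWL = 10 * 13.938974 = 139.39

139.39 dB


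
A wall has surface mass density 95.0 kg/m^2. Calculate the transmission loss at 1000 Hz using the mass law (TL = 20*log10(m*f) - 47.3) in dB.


Given values:
  m = 95.0 kg/m^2, f = 1000 Hz
Formula: TL = 20 * log10(m * f) - 47.3
Compute m * f = 95.0 * 1000 = 95000.0
Compute log10(95000.0) = 4.977724
Compute 20 * 4.977724 = 99.5545
TL = 99.5545 - 47.3 = 52.25

52.25 dB


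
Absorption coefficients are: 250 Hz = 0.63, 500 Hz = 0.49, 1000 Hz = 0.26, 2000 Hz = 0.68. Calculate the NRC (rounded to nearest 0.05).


Given values:
  a_250 = 0.63, a_500 = 0.49
  a_1000 = 0.26, a_2000 = 0.68
Formula: NRC = (a250 + a500 + a1000 + a2000) / 4
Sum = 0.63 + 0.49 + 0.26 + 0.68 = 2.06
NRC = 2.06 / 4 = 0.515
Rounded to nearest 0.05: 0.5

0.5


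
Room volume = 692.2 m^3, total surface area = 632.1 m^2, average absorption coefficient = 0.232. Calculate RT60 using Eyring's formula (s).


Given values:
  V = 692.2 m^3, S = 632.1 m^2, alpha = 0.232
Formula: RT60 = 0.161 * V / (-S * ln(1 - alpha))
Compute ln(1 - 0.232) = ln(0.768) = -0.263966
Denominator: -632.1 * -0.263966 = 166.8529
Numerator: 0.161 * 692.2 = 111.4442
RT60 = 111.4442 / 166.8529 = 0.668

0.668 s


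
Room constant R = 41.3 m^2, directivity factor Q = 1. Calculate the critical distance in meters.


Given values:
  R = 41.3 m^2, Q = 1
Formula: d_c = 0.141 * sqrt(Q * R)
Compute Q * R = 1 * 41.3 = 41.3
Compute sqrt(41.3) = 6.4265
d_c = 0.141 * 6.4265 = 0.906

0.906 m


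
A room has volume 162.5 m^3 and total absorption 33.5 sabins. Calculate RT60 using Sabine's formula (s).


Given values:
  V = 162.5 m^3
  A = 33.5 sabins
Formula: RT60 = 0.161 * V / A
Numerator: 0.161 * 162.5 = 26.1625
RT60 = 26.1625 / 33.5 = 0.781

0.781 s


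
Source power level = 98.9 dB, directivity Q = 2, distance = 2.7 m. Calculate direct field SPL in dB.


Given values:
  Lw = 98.9 dB, Q = 2, r = 2.7 m
Formula: SPL = Lw + 10 * log10(Q / (4 * pi * r^2))
Compute 4 * pi * r^2 = 4 * pi * 2.7^2 = 91.6088
Compute Q / denom = 2 / 91.6088 = 0.02183196
Compute 10 * log10(0.02183196) = -16.6091
SPL = 98.9 + (-16.6091) = 82.29

82.29 dB


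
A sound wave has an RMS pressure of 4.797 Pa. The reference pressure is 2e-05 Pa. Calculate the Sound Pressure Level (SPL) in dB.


Given values:
  p = 4.797 Pa
  p_ref = 2e-05 Pa
Formula: SPL = 20 * log10(p / p_ref)
Compute ratio: p / p_ref = 4.797 / 2e-05 = 239850
Compute log10: log10(239850) = 5.37994
Multiply: SPL = 20 * 5.37994 = 107.6

107.6 dB


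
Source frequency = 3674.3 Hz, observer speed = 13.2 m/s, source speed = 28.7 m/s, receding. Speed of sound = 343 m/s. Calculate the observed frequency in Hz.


Given values:
  f_s = 3674.3 Hz, v_o = 13.2 m/s, v_s = 28.7 m/s
  Direction: receding
Formula: f_o = f_s * (c - v_o) / (c + v_s)
Numerator: c - v_o = 343 - 13.2 = 329.8
Denominator: c + v_s = 343 + 28.7 = 371.7
f_o = 3674.3 * 329.8 / 371.7 = 3260.11

3260.11 Hz


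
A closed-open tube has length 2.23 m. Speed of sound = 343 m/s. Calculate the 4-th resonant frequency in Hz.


Given values:
  Tube type: closed-open, L = 2.23 m, c = 343 m/s, n = 4
Formula: f_n = (2n - 1) * c / (4 * L)
Compute 2n - 1 = 2*4 - 1 = 7
Compute 4 * L = 4 * 2.23 = 8.92
f = 7 * 343 / 8.92
f = 269.17

269.17 Hz


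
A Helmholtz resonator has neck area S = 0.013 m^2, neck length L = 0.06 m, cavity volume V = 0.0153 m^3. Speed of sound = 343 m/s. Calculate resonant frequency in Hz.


Given values:
  S = 0.013 m^2, L = 0.06 m, V = 0.0153 m^3, c = 343 m/s
Formula: f = (c / (2*pi)) * sqrt(S / (V * L))
Compute V * L = 0.0153 * 0.06 = 0.000918
Compute S / (V * L) = 0.013 / 0.000918 = 14.1612
Compute sqrt(14.1612) = 3.763137
Compute c / (2*pi) = 343 / 6.283185 = 54.590148
f = 54.590148 * 3.763137 = 205.43

205.43 Hz


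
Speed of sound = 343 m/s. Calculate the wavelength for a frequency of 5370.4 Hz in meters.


Given values:
  c = 343 m/s, f = 5370.4 Hz
Formula: lambda = c / f
lambda = 343 / 5370.4
lambda = 0.0639

0.0639 m


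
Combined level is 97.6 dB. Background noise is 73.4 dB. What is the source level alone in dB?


Given values:
  L_total = 97.6 dB, L_bg = 73.4 dB
Formula: L_source = 10 * log10(10^(L_total/10) - 10^(L_bg/10))
Convert to linear:
  10^(97.6/10) = 5754399373.3716
  10^(73.4/10) = 21877616.2395
Difference: 5754399373.3716 - 21877616.2395 = 5732521757.1321
L_source = 10 * log10(5732521757.1321) = 97.58

97.58 dB


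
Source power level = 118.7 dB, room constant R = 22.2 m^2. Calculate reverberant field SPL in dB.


Given values:
  Lw = 118.7 dB, R = 22.2 m^2
Formula: SPL = Lw + 10 * log10(4 / R)
Compute 4 / R = 4 / 22.2 = 0.18018
Compute 10 * log10(0.18018) = -7.4429
SPL = 118.7 + (-7.4429) = 111.26

111.26 dB


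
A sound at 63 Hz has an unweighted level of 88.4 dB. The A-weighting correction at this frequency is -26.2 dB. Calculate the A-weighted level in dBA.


Given values:
  SPL = 88.4 dB
  A-weighting at 63 Hz = -26.2 dB
Formula: L_A = SPL + A_weight
L_A = 88.4 + (-26.2)
L_A = 62.2

62.2 dBA


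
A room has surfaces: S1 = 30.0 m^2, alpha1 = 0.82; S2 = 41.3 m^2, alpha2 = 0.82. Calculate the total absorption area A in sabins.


Given surfaces:
  Surface 1: 30.0 * 0.82 = 24.6
  Surface 2: 41.3 * 0.82 = 33.866
Formula: A = sum(Si * alpha_i)
A = 24.6 + 33.866
A = 58.47

58.47 sabins


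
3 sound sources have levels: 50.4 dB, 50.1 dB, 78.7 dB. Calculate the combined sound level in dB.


Formula: L_total = 10 * log10( sum(10^(Li/10)) )
  Source 1: 10^(50.4/10) = 109647.8196
  Source 2: 10^(50.1/10) = 102329.2992
  Source 3: 10^(78.7/10) = 74131024.1301
Sum of linear values = 74343001.2489
L_total = 10 * log10(74343001.2489) = 78.71

78.71 dB


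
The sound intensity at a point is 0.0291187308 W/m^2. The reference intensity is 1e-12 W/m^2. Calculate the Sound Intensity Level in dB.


Given values:
  I = 0.0291187308 W/m^2
  I_ref = 1e-12 W/m^2
Formula: SIL = 10 * log10(I / I_ref)
Compute ratio: I / I_ref = 29118730800
Compute log10: log10(29118730800) = 10.464172
Multiply: SIL = 10 * 10.464172 = 104.64

104.64 dB


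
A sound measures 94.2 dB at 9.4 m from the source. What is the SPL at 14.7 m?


Given values:
  SPL1 = 94.2 dB, r1 = 9.4 m, r2 = 14.7 m
Formula: SPL2 = SPL1 - 20 * log10(r2 / r1)
Compute ratio: r2 / r1 = 14.7 / 9.4 = 1.5638
Compute log10: log10(1.5638) = 0.194181
Compute drop: 20 * 0.194181 = 3.8836
SPL2 = 94.2 - 3.8836 = 90.32

90.32 dB


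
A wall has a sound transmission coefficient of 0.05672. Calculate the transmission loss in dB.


Given values:
  tau = 0.05672
Formula: TL = 10 * log10(1 / tau)
Compute 1 / tau = 1 / 0.05672 = 17.6305
Compute log10(17.6305) = 1.246265
TL = 10 * 1.246265 = 12.46

12.46 dB


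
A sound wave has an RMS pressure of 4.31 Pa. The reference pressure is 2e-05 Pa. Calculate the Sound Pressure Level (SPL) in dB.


Given values:
  p = 4.31 Pa
  p_ref = 2e-05 Pa
Formula: SPL = 20 * log10(p / p_ref)
Compute ratio: p / p_ref = 4.31 / 2e-05 = 215500
Compute log10: log10(215500) = 5.333447
Multiply: SPL = 20 * 5.333447 = 106.67

106.67 dB


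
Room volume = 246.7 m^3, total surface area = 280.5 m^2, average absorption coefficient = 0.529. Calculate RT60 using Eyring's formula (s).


Given values:
  V = 246.7 m^3, S = 280.5 m^2, alpha = 0.529
Formula: RT60 = 0.161 * V / (-S * ln(1 - alpha))
Compute ln(1 - 0.529) = ln(0.471) = -0.752897
Denominator: -280.5 * -0.752897 = 211.1876
Numerator: 0.161 * 246.7 = 39.7187
RT60 = 39.7187 / 211.1876 = 0.188

0.188 s


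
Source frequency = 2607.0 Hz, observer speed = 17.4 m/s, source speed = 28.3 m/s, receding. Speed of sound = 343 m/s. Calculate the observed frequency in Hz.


Given values:
  f_s = 2607.0 Hz, v_o = 17.4 m/s, v_s = 28.3 m/s
  Direction: receding
Formula: f_o = f_s * (c - v_o) / (c + v_s)
Numerator: c - v_o = 343 - 17.4 = 325.6
Denominator: c + v_s = 343 + 28.3 = 371.3
f_o = 2607.0 * 325.6 / 371.3 = 2286.13

2286.13 Hz


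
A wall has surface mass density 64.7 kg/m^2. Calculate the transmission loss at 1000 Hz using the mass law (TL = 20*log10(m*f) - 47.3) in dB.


Given values:
  m = 64.7 kg/m^2, f = 1000 Hz
Formula: TL = 20 * log10(m * f) - 47.3
Compute m * f = 64.7 * 1000 = 64700.0
Compute log10(64700.0) = 4.810904
Compute 20 * 4.810904 = 96.2181
TL = 96.2181 - 47.3 = 48.92

48.92 dB


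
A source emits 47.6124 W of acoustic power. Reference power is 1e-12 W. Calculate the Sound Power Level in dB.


Given values:
  W = 47.6124 W
  W_ref = 1e-12 W
Formula: SWL = 10 * log10(W / W_ref)
Compute ratio: W / W_ref = 47612400000000
Compute log10: log10(47612400000000) = 13.67772
Multiply: SWL = 10 * 13.67772 = 136.78

136.78 dB


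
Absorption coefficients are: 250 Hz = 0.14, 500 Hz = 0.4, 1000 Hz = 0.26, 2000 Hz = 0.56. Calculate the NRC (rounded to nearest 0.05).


Given values:
  a_250 = 0.14, a_500 = 0.4
  a_1000 = 0.26, a_2000 = 0.56
Formula: NRC = (a250 + a500 + a1000 + a2000) / 4
Sum = 0.14 + 0.4 + 0.26 + 0.56 = 1.36
NRC = 1.36 / 4 = 0.34
Rounded to nearest 0.05: 0.35

0.35


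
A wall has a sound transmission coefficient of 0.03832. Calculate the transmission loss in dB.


Given values:
  tau = 0.03832
Formula: TL = 10 * log10(1 / tau)
Compute 1 / tau = 1 / 0.03832 = 26.096
Compute log10(26.096) = 1.416574
TL = 10 * 1.416574 = 14.17

14.17 dB


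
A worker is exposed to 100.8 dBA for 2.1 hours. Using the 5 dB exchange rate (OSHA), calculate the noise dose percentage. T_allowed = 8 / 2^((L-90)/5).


Given values:
  L = 100.8 dBA, T = 2.1 hours
Formula: T_allowed = 8 / 2^((L - 90) / 5)
Compute exponent: (100.8 - 90) / 5 = 2.16
Compute 2^(2.16) = 4.469149
T_allowed = 8 / 4.469149 = 1.79005 hours
Dose = (T / T_allowed) * 100
Dose = (2.1 / 1.79005) * 100 = 117.32

117.32 %


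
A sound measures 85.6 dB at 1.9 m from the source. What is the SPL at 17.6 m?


Given values:
  SPL1 = 85.6 dB, r1 = 1.9 m, r2 = 17.6 m
Formula: SPL2 = SPL1 - 20 * log10(r2 / r1)
Compute ratio: r2 / r1 = 17.6 / 1.9 = 9.2632
Compute log10: log10(9.2632) = 0.966761
Compute drop: 20 * 0.966761 = 19.3352
SPL2 = 85.6 - 19.3352 = 66.26

66.26 dB


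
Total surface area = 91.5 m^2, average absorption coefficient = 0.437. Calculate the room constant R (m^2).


Given values:
  S = 91.5 m^2, alpha = 0.437
Formula: R = S * alpha / (1 - alpha)
Numerator: 91.5 * 0.437 = 39.9855
Denominator: 1 - 0.437 = 0.563
R = 39.9855 / 0.563 = 71.02

71.02 m^2


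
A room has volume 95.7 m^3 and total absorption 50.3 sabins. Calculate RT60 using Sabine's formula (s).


Given values:
  V = 95.7 m^3
  A = 50.3 sabins
Formula: RT60 = 0.161 * V / A
Numerator: 0.161 * 95.7 = 15.4077
RT60 = 15.4077 / 50.3 = 0.306

0.306 s


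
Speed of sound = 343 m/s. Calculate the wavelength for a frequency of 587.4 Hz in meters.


Given values:
  c = 343 m/s, f = 587.4 Hz
Formula: lambda = c / f
lambda = 343 / 587.4
lambda = 0.5839

0.5839 m


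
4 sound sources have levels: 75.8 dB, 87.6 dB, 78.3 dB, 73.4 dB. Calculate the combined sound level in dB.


Formula: L_total = 10 * log10( sum(10^(Li/10)) )
  Source 1: 10^(75.8/10) = 38018939.6321
  Source 2: 10^(87.6/10) = 575439937.3372
  Source 3: 10^(78.3/10) = 67608297.5392
  Source 4: 10^(73.4/10) = 21877616.2395
Sum of linear values = 702944790.748
L_total = 10 * log10(702944790.748) = 88.47

88.47 dB


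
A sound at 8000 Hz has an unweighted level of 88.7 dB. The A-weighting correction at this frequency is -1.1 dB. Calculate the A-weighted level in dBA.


Given values:
  SPL = 88.7 dB
  A-weighting at 8000 Hz = -1.1 dB
Formula: L_A = SPL + A_weight
L_A = 88.7 + (-1.1)
L_A = 87.6

87.6 dBA


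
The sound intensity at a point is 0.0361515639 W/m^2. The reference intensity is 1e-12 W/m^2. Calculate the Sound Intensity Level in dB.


Given values:
  I = 0.0361515639 W/m^2
  I_ref = 1e-12 W/m^2
Formula: SIL = 10 * log10(I / I_ref)
Compute ratio: I / I_ref = 36151563900
Compute log10: log10(36151563900) = 10.558127
Multiply: SIL = 10 * 10.558127 = 105.58

105.58 dB


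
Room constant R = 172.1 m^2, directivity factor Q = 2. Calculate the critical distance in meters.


Given values:
  R = 172.1 m^2, Q = 2
Formula: d_c = 0.141 * sqrt(Q * R)
Compute Q * R = 2 * 172.1 = 344.2
Compute sqrt(344.2) = 18.5526
d_c = 0.141 * 18.5526 = 2.616

2.616 m


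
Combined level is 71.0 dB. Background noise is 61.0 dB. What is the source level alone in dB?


Given values:
  L_total = 71.0 dB, L_bg = 61.0 dB
Formula: L_source = 10 * log10(10^(L_total/10) - 10^(L_bg/10))
Convert to linear:
  10^(71.0/10) = 12589254.1179
  10^(61.0/10) = 1258925.4118
Difference: 12589254.1179 - 1258925.4118 = 11330328.7061
L_source = 10 * log10(11330328.7061) = 70.54

70.54 dB


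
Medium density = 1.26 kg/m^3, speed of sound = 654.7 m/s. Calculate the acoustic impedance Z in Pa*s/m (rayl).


Given values:
  rho = 1.26 kg/m^3
  c = 654.7 m/s
Formula: Z = rho * c
Z = 1.26 * 654.7
Z = 824.92

824.92 rayl


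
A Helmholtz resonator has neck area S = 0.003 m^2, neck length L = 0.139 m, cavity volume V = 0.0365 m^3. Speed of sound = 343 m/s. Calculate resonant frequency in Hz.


Given values:
  S = 0.003 m^2, L = 0.139 m, V = 0.0365 m^3, c = 343 m/s
Formula: f = (c / (2*pi)) * sqrt(S / (V * L))
Compute V * L = 0.0365 * 0.139 = 0.0050735
Compute S / (V * L) = 0.003 / 0.0050735 = 0.5913
Compute sqrt(0.5913) = 0.76896
Compute c / (2*pi) = 343 / 6.283185 = 54.590148
f = 54.590148 * 0.76896 = 41.98

41.98 Hz


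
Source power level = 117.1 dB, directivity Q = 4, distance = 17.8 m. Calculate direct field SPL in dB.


Given values:
  Lw = 117.1 dB, Q = 4, r = 17.8 m
Formula: SPL = Lw + 10 * log10(Q / (4 * pi * r^2))
Compute 4 * pi * r^2 = 4 * pi * 17.8^2 = 3981.5289
Compute Q / denom = 4 / 3981.5289 = 0.00100464
Compute 10 * log10(0.00100464) = -29.9799
SPL = 117.1 + (-29.9799) = 87.12

87.12 dB


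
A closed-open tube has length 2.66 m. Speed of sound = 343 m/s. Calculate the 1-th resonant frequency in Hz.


Given values:
  Tube type: closed-open, L = 2.66 m, c = 343 m/s, n = 1
Formula: f_n = (2n - 1) * c / (4 * L)
Compute 2n - 1 = 2*1 - 1 = 1
Compute 4 * L = 4 * 2.66 = 10.64
f = 1 * 343 / 10.64
f = 32.24

32.24 Hz


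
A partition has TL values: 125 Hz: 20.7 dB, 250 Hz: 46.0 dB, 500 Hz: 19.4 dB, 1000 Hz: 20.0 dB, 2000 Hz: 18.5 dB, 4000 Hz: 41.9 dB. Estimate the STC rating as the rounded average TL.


Given TL values at each frequency:
  125 Hz: 20.7 dB
  250 Hz: 46.0 dB
  500 Hz: 19.4 dB
  1000 Hz: 20.0 dB
  2000 Hz: 18.5 dB
  4000 Hz: 41.9 dB
Formula: STC ~ round(average of TL values)
Sum = 20.7 + 46.0 + 19.4 + 20.0 + 18.5 + 41.9 = 166.5
Average = 166.5 / 6 = 27.75
Rounded: 28

28


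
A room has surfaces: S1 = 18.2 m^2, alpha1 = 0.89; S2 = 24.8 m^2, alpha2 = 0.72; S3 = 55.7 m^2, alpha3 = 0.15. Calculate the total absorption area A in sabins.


Given surfaces:
  Surface 1: 18.2 * 0.89 = 16.198
  Surface 2: 24.8 * 0.72 = 17.856
  Surface 3: 55.7 * 0.15 = 8.355
Formula: A = sum(Si * alpha_i)
A = 16.198 + 17.856 + 8.355
A = 42.41

42.41 sabins


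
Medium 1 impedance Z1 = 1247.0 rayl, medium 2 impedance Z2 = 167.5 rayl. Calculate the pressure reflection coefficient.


Given values:
  Z1 = 1247.0 rayl, Z2 = 167.5 rayl
Formula: R = (Z2 - Z1) / (Z2 + Z1)
Numerator: Z2 - Z1 = 167.5 - 1247.0 = -1079.5
Denominator: Z2 + Z1 = 167.5 + 1247.0 = 1414.5
R = -1079.5 / 1414.5 = -0.7632

-0.7632


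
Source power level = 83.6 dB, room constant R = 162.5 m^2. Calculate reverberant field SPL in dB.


Given values:
  Lw = 83.6 dB, R = 162.5 m^2
Formula: SPL = Lw + 10 * log10(4 / R)
Compute 4 / R = 4 / 162.5 = 0.024615
Compute 10 * log10(0.024615) = -16.088
SPL = 83.6 + (-16.088) = 67.51

67.51 dB


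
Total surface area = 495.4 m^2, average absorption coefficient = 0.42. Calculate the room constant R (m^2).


Given values:
  S = 495.4 m^2, alpha = 0.42
Formula: R = S * alpha / (1 - alpha)
Numerator: 495.4 * 0.42 = 208.068
Denominator: 1 - 0.42 = 0.58
R = 208.068 / 0.58 = 358.74

358.74 m^2


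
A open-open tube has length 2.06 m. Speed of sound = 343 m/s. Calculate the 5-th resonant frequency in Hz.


Given values:
  Tube type: open-open, L = 2.06 m, c = 343 m/s, n = 5
Formula: f_n = n * c / (2 * L)
Compute 2 * L = 2 * 2.06 = 4.12
f = 5 * 343 / 4.12
f = 416.26

416.26 Hz


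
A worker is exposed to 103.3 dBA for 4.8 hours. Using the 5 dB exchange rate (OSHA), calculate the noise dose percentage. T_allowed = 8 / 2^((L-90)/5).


Given values:
  L = 103.3 dBA, T = 4.8 hours
Formula: T_allowed = 8 / 2^((L - 90) / 5)
Compute exponent: (103.3 - 90) / 5 = 2.66
Compute 2^(2.66) = 6.32033
T_allowed = 8 / 6.32033 = 1.265757 hours
Dose = (T / T_allowed) * 100
Dose = (4.8 / 1.265757) * 100 = 379.22

379.22 %


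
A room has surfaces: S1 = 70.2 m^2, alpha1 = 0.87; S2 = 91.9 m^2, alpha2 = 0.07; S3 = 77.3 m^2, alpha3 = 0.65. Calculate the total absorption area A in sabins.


Given surfaces:
  Surface 1: 70.2 * 0.87 = 61.074
  Surface 2: 91.9 * 0.07 = 6.433
  Surface 3: 77.3 * 0.65 = 50.245
Formula: A = sum(Si * alpha_i)
A = 61.074 + 6.433 + 50.245
A = 117.75

117.75 sabins


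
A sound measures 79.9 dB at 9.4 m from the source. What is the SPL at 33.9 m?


Given values:
  SPL1 = 79.9 dB, r1 = 9.4 m, r2 = 33.9 m
Formula: SPL2 = SPL1 - 20 * log10(r2 / r1)
Compute ratio: r2 / r1 = 33.9 / 9.4 = 3.6064
Compute log10: log10(3.6064) = 0.557074
Compute drop: 20 * 0.557074 = 11.1415
SPL2 = 79.9 - 11.1415 = 68.76

68.76 dB


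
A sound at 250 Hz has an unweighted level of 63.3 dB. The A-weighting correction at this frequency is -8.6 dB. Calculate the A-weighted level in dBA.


Given values:
  SPL = 63.3 dB
  A-weighting at 250 Hz = -8.6 dB
Formula: L_A = SPL + A_weight
L_A = 63.3 + (-8.6)
L_A = 54.7

54.7 dBA


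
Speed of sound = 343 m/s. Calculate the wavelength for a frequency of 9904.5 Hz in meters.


Given values:
  c = 343 m/s, f = 9904.5 Hz
Formula: lambda = c / f
lambda = 343 / 9904.5
lambda = 0.0346

0.0346 m


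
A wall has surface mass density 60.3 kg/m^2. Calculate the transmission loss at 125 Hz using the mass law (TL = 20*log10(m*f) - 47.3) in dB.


Given values:
  m = 60.3 kg/m^2, f = 125 Hz
Formula: TL = 20 * log10(m * f) - 47.3
Compute m * f = 60.3 * 125 = 7537.5
Compute log10(7537.5) = 3.877227
Compute 20 * 3.877227 = 77.5445
TL = 77.5445 - 47.3 = 30.24

30.24 dB


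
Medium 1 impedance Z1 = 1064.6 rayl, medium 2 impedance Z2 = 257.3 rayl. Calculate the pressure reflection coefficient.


Given values:
  Z1 = 1064.6 rayl, Z2 = 257.3 rayl
Formula: R = (Z2 - Z1) / (Z2 + Z1)
Numerator: Z2 - Z1 = 257.3 - 1064.6 = -807.3
Denominator: Z2 + Z1 = 257.3 + 1064.6 = 1321.9
R = -807.3 / 1321.9 = -0.6107

-0.6107


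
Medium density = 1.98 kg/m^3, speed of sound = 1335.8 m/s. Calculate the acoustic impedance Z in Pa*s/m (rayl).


Given values:
  rho = 1.98 kg/m^3
  c = 1335.8 m/s
Formula: Z = rho * c
Z = 1.98 * 1335.8
Z = 2644.88

2644.88 rayl


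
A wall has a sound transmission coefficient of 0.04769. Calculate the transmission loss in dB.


Given values:
  tau = 0.04769
Formula: TL = 10 * log10(1 / tau)
Compute 1 / tau = 1 / 0.04769 = 20.9688
Compute log10(20.9688) = 1.321574
TL = 10 * 1.321574 = 13.22

13.22 dB


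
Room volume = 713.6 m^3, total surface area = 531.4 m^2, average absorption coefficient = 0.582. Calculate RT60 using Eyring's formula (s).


Given values:
  V = 713.6 m^3, S = 531.4 m^2, alpha = 0.582
Formula: RT60 = 0.161 * V / (-S * ln(1 - alpha))
Compute ln(1 - 0.582) = ln(0.418) = -0.872274
Denominator: -531.4 * -0.872274 = 463.5264
Numerator: 0.161 * 713.6 = 114.8896
RT60 = 114.8896 / 463.5264 = 0.248

0.248 s


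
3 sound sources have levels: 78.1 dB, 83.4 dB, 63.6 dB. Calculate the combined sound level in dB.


Formula: L_total = 10 * log10( sum(10^(Li/10)) )
  Source 1: 10^(78.1/10) = 64565422.9035
  Source 2: 10^(83.4/10) = 218776162.395
  Source 3: 10^(63.6/10) = 2290867.6528
Sum of linear values = 285632452.9513
L_total = 10 * log10(285632452.9513) = 84.56

84.56 dB


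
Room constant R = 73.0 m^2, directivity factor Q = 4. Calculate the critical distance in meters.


Given values:
  R = 73.0 m^2, Q = 4
Formula: d_c = 0.141 * sqrt(Q * R)
Compute Q * R = 4 * 73.0 = 292.0
Compute sqrt(292.0) = 17.088
d_c = 0.141 * 17.088 = 2.409

2.409 m


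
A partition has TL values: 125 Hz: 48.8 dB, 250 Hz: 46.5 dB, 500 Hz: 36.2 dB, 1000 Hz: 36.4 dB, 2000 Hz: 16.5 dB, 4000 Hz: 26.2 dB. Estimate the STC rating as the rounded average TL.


Given TL values at each frequency:
  125 Hz: 48.8 dB
  250 Hz: 46.5 dB
  500 Hz: 36.2 dB
  1000 Hz: 36.4 dB
  2000 Hz: 16.5 dB
  4000 Hz: 26.2 dB
Formula: STC ~ round(average of TL values)
Sum = 48.8 + 46.5 + 36.2 + 36.4 + 16.5 + 26.2 = 210.6
Average = 210.6 / 6 = 35.1
Rounded: 35

35


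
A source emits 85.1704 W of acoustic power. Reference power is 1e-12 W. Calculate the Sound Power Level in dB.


Given values:
  W = 85.1704 W
  W_ref = 1e-12 W
Formula: SWL = 10 * log10(W / W_ref)
Compute ratio: W / W_ref = 85170400000000
Compute log10: log10(85170400000000) = 13.930289
Multiply: SWL = 10 * 13.930289 = 139.3

139.3 dB


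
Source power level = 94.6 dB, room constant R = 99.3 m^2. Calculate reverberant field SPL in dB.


Given values:
  Lw = 94.6 dB, R = 99.3 m^2
Formula: SPL = Lw + 10 * log10(4 / R)
Compute 4 / R = 4 / 99.3 = 0.040282
Compute 10 * log10(0.040282) = -13.9489
SPL = 94.6 + (-13.9489) = 80.65

80.65 dB


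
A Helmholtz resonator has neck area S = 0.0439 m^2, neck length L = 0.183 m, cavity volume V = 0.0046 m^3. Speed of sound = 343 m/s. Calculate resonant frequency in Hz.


Given values:
  S = 0.0439 m^2, L = 0.183 m, V = 0.0046 m^3, c = 343 m/s
Formula: f = (c / (2*pi)) * sqrt(S / (V * L))
Compute V * L = 0.0046 * 0.183 = 0.0008418
Compute S / (V * L) = 0.0439 / 0.0008418 = 52.1502
Compute sqrt(52.1502) = 7.22151
Compute c / (2*pi) = 343 / 6.283185 = 54.590148
f = 54.590148 * 7.22151 = 394.22

394.22 Hz


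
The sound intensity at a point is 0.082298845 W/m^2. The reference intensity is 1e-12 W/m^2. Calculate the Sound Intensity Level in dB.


Given values:
  I = 0.082298845 W/m^2
  I_ref = 1e-12 W/m^2
Formula: SIL = 10 * log10(I / I_ref)
Compute ratio: I / I_ref = 82298845000
Compute log10: log10(82298845000) = 10.915394
Multiply: SIL = 10 * 10.915394 = 109.15

109.15 dB


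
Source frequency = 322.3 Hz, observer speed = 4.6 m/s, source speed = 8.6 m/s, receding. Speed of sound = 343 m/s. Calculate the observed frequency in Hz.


Given values:
  f_s = 322.3 Hz, v_o = 4.6 m/s, v_s = 8.6 m/s
  Direction: receding
Formula: f_o = f_s * (c - v_o) / (c + v_s)
Numerator: c - v_o = 343 - 4.6 = 338.4
Denominator: c + v_s = 343 + 8.6 = 351.6
f_o = 322.3 * 338.4 / 351.6 = 310.2

310.2 Hz


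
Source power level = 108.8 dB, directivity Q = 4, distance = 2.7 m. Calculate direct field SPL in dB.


Given values:
  Lw = 108.8 dB, Q = 4, r = 2.7 m
Formula: SPL = Lw + 10 * log10(Q / (4 * pi * r^2))
Compute 4 * pi * r^2 = 4 * pi * 2.7^2 = 91.6088
Compute Q / denom = 4 / 91.6088 = 0.04366393
Compute 10 * log10(0.04366393) = -13.5988
SPL = 108.8 + (-13.5988) = 95.2

95.2 dB


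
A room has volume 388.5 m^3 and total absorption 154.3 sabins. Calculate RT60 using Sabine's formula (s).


Given values:
  V = 388.5 m^3
  A = 154.3 sabins
Formula: RT60 = 0.161 * V / A
Numerator: 0.161 * 388.5 = 62.5485
RT60 = 62.5485 / 154.3 = 0.405

0.405 s


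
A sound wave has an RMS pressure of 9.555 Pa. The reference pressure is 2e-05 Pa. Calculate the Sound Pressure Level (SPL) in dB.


Given values:
  p = 9.555 Pa
  p_ref = 2e-05 Pa
Formula: SPL = 20 * log10(p / p_ref)
Compute ratio: p / p_ref = 9.555 / 2e-05 = 477750
Compute log10: log10(477750) = 5.679201
Multiply: SPL = 20 * 5.679201 = 113.58

113.58 dB


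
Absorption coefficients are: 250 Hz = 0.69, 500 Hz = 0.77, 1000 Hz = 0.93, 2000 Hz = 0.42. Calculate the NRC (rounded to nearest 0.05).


Given values:
  a_250 = 0.69, a_500 = 0.77
  a_1000 = 0.93, a_2000 = 0.42
Formula: NRC = (a250 + a500 + a1000 + a2000) / 4
Sum = 0.69 + 0.77 + 0.93 + 0.42 = 2.81
NRC = 2.81 / 4 = 0.7025
Rounded to nearest 0.05: 0.7

0.7


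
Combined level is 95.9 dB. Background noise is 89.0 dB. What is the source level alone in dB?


Given values:
  L_total = 95.9 dB, L_bg = 89.0 dB
Formula: L_source = 10 * log10(10^(L_total/10) - 10^(L_bg/10))
Convert to linear:
  10^(95.9/10) = 3890451449.9428
  10^(89.0/10) = 794328234.7243
Difference: 3890451449.9428 - 794328234.7243 = 3096123215.2185
L_source = 10 * log10(3096123215.2185) = 94.91

94.91 dB


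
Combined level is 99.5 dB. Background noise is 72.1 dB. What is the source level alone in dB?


Given values:
  L_total = 99.5 dB, L_bg = 72.1 dB
Formula: L_source = 10 * log10(10^(L_total/10) - 10^(L_bg/10))
Convert to linear:
  10^(99.5/10) = 8912509381.3374
  10^(72.1/10) = 16218100.9736
Difference: 8912509381.3374 - 16218100.9736 = 8896291280.3638
L_source = 10 * log10(8896291280.3638) = 99.49

99.49 dB


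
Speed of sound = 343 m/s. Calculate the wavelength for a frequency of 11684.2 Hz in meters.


Given values:
  c = 343 m/s, f = 11684.2 Hz
Formula: lambda = c / f
lambda = 343 / 11684.2
lambda = 0.0294

0.0294 m


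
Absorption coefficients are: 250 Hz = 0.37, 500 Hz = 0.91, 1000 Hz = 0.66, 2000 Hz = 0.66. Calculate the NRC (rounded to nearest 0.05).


Given values:
  a_250 = 0.37, a_500 = 0.91
  a_1000 = 0.66, a_2000 = 0.66
Formula: NRC = (a250 + a500 + a1000 + a2000) / 4
Sum = 0.37 + 0.91 + 0.66 + 0.66 = 2.6
NRC = 2.6 / 4 = 0.65
Rounded to nearest 0.05: 0.65

0.65


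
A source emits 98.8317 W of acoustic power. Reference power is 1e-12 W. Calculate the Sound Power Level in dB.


Given values:
  W = 98.8317 W
  W_ref = 1e-12 W
Formula: SWL = 10 * log10(W / W_ref)
Compute ratio: W / W_ref = 98831700000000
Compute log10: log10(98831700000000) = 13.994896
Multiply: SWL = 10 * 13.994896 = 139.95

139.95 dB


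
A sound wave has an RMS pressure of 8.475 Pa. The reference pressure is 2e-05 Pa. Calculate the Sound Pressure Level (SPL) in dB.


Given values:
  p = 8.475 Pa
  p_ref = 2e-05 Pa
Formula: SPL = 20 * log10(p / p_ref)
Compute ratio: p / p_ref = 8.475 / 2e-05 = 423750
Compute log10: log10(423750) = 5.62711
Multiply: SPL = 20 * 5.62711 = 112.54

112.54 dB


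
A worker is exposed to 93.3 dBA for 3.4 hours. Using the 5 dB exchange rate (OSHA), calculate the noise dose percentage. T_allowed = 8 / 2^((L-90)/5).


Given values:
  L = 93.3 dBA, T = 3.4 hours
Formula: T_allowed = 8 / 2^((L - 90) / 5)
Compute exponent: (93.3 - 90) / 5 = 0.66
Compute 2^(0.66) = 1.580083
T_allowed = 8 / 1.580083 = 5.063025 hours
Dose = (T / T_allowed) * 100
Dose = (3.4 / 5.063025) * 100 = 67.15

67.15 %


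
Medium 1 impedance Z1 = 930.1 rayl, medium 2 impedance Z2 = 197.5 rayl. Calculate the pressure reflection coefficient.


Given values:
  Z1 = 930.1 rayl, Z2 = 197.5 rayl
Formula: R = (Z2 - Z1) / (Z2 + Z1)
Numerator: Z2 - Z1 = 197.5 - 930.1 = -732.6
Denominator: Z2 + Z1 = 197.5 + 930.1 = 1127.6
R = -732.6 / 1127.6 = -0.6497

-0.6497


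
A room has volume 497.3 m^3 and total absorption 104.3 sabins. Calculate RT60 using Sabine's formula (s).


Given values:
  V = 497.3 m^3
  A = 104.3 sabins
Formula: RT60 = 0.161 * V / A
Numerator: 0.161 * 497.3 = 80.0653
RT60 = 80.0653 / 104.3 = 0.768

0.768 s


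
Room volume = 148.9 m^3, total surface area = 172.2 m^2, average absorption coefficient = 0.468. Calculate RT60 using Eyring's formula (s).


Given values:
  V = 148.9 m^3, S = 172.2 m^2, alpha = 0.468
Formula: RT60 = 0.161 * V / (-S * ln(1 - alpha))
Compute ln(1 - 0.468) = ln(0.532) = -0.631112
Denominator: -172.2 * -0.631112 = 108.6775
Numerator: 0.161 * 148.9 = 23.9729
RT60 = 23.9729 / 108.6775 = 0.221

0.221 s


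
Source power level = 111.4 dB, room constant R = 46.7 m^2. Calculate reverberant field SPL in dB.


Given values:
  Lw = 111.4 dB, R = 46.7 m^2
Formula: SPL = Lw + 10 * log10(4 / R)
Compute 4 / R = 4 / 46.7 = 0.085653
Compute 10 * log10(0.085653) = -10.6726
SPL = 111.4 + (-10.6726) = 100.73

100.73 dB


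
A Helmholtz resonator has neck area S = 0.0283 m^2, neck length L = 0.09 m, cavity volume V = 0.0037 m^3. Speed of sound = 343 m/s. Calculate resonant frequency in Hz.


Given values:
  S = 0.0283 m^2, L = 0.09 m, V = 0.0037 m^3, c = 343 m/s
Formula: f = (c / (2*pi)) * sqrt(S / (V * L))
Compute V * L = 0.0037 * 0.09 = 0.000333
Compute S / (V * L) = 0.0283 / 0.000333 = 84.985
Compute sqrt(84.985) = 9.218731
Compute c / (2*pi) = 343 / 6.283185 = 54.590148
f = 54.590148 * 9.218731 = 503.25

503.25 Hz


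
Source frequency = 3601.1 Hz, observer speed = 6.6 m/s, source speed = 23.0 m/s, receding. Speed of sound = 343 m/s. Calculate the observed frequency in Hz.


Given values:
  f_s = 3601.1 Hz, v_o = 6.6 m/s, v_s = 23.0 m/s
  Direction: receding
Formula: f_o = f_s * (c - v_o) / (c + v_s)
Numerator: c - v_o = 343 - 6.6 = 336.4
Denominator: c + v_s = 343 + 23.0 = 366.0
f_o = 3601.1 * 336.4 / 366.0 = 3309.86

3309.86 Hz
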